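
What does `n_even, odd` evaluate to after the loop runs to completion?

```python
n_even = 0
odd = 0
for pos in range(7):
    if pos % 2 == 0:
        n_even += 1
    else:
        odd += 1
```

Let's trace through this code step by step.

Initialize: n_even = 0
Initialize: odd = 0
Entering loop: for pos in range(7):
After iteration 1: pos = 0, n_even = 1, odd = 0
After iteration 2: pos = 1, n_even = 1, odd = 1
After iteration 3: pos = 2, n_even = 2, odd = 1
After iteration 4: pos = 3, n_even = 2, odd = 2
After iteration 5: pos = 4, n_even = 3, odd = 2
After iteration 6: pos = 5, n_even = 3, odd = 3
After iteration 7: pos = 6, n_even = 4, odd = 3
Loop ends.

Final answer: 4, 3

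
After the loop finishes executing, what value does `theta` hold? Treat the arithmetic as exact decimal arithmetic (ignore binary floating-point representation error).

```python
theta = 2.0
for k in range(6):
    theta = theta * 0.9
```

Let's trace through this code step by step.

Initialize: theta = 2.0
Entering loop: for k in range(6):
After iteration 1: k = 0, theta = 1.8
After iteration 2: k = 1, theta = 1.62
After iteration 3: k = 2, theta = 1.458
After iteration 4: k = 3, theta = 1.3122
After iteration 5: k = 4, theta = 1.18098
After iteration 6: k = 5, theta = 1.062882
Loop ends.

Final answer: 1.062882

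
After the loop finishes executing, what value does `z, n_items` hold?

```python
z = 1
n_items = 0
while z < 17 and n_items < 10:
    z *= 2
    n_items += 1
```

Let's trace through this code step by step.

Initialize: z = 1
Initialize: n_items = 0
Entering loop: while z < 17 and n_items < 10:
After iteration 1: z = 2, n_items = 1
After iteration 2: z = 4, n_items = 2
After iteration 3: z = 8, n_items = 3
After iteration 4: z = 16, n_items = 4
After iteration 5: z = 32, n_items = 5
Loop ends.

Final answer: 32, 5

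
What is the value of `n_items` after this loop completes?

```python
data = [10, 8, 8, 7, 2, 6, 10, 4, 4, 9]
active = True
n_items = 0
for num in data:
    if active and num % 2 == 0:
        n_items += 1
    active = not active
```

Let's trace through this code step by step.

Initialize: data = [10, 8, 8, 7, 2, 6, 10, 4, 4, 9]
Initialize: active = True
Initialize: n_items = 0
Entering loop: for num in data:
After iteration 1: num = 10, active = False, n_items = 1
After iteration 2: num = 8, active = True, n_items = 1
After iteration 3: num = 8, active = False, n_items = 2
After iteration 4: num = 7, active = True, n_items = 2
After iteration 5: num = 2, active = False, n_items = 3
After iteration 6: num = 6, active = True, n_items = 3
After iteration 7: num = 10, active = False, n_items = 4
After iteration 8: num = 4, active = True, n_items = 4
After iteration 9: num = 4, active = False, n_items = 5
After iteration 10: num = 9, active = True, n_items = 5
Loop ends.

Final answer: 5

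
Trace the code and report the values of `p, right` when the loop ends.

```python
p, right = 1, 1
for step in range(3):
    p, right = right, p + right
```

Let's trace through this code step by step.

Initialize: p = 1
Initialize: right = 1
Entering loop: for step in range(3):
After iteration 1: step = 0, p = 1, right = 2
After iteration 2: step = 1, p = 2, right = 3
After iteration 3: step = 2, p = 3, right = 5
Loop ends.

Final answer: 3, 5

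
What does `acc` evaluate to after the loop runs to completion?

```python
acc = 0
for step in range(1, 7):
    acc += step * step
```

Let's trace through this code step by step.

Initialize: acc = 0
Entering loop: for step in range(1, 7):
After iteration 1: step = 1, acc = 1
After iteration 2: step = 2, acc = 5
After iteration 3: step = 3, acc = 14
After iteration 4: step = 4, acc = 30
After iteration 5: step = 5, acc = 55
After iteration 6: step = 6, acc = 91
Loop ends.

Final answer: 91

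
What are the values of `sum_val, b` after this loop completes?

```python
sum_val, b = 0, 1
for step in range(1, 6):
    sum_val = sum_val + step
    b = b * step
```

Let's trace through this code step by step.

Initialize: sum_val = 0
Initialize: b = 1
Entering loop: for step in range(1, 6):
After iteration 1: step = 1, sum_val = 1, b = 1
After iteration 2: step = 2, sum_val = 3, b = 2
After iteration 3: step = 3, sum_val = 6, b = 6
After iteration 4: step = 4, sum_val = 10, b = 24
After iteration 5: step = 5, sum_val = 15, b = 120
Loop ends.

Final answer: 15, 120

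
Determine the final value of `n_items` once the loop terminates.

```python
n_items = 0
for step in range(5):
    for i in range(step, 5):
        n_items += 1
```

Let's trace through this code step by step.

Initialize: n_items = 0
Entering loop: for step in range(5):
After iteration 1: step = 0, n_items = 5
After iteration 2: step = 1, n_items = 9
After iteration 3: step = 2, n_items = 12
After iteration 4: step = 3, n_items = 14
After iteration 5: step = 4, n_items = 15
Loop ends.

Final answer: 15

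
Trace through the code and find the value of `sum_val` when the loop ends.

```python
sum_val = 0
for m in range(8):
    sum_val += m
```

Let's trace through this code step by step.

Initialize: sum_val = 0
Entering loop: for m in range(8):
After iteration 1: m = 0, sum_val = 0
After iteration 2: m = 1, sum_val = 1
After iteration 3: m = 2, sum_val = 3
After iteration 4: m = 3, sum_val = 6
After iteration 5: m = 4, sum_val = 10
After iteration 6: m = 5, sum_val = 15
After iteration 7: m = 6, sum_val = 21
After iteration 8: m = 7, sum_val = 28
Loop ends.

Final answer: 28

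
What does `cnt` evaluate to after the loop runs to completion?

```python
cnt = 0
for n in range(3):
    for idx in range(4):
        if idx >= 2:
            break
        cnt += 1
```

Let's trace through this code step by step.

Initialize: cnt = 0
Entering loop: for n in range(3):
After iteration 1: n = 0, cnt = 2
After iteration 2: n = 1, cnt = 4
After iteration 3: n = 2, cnt = 6
Loop ends.

Final answer: 6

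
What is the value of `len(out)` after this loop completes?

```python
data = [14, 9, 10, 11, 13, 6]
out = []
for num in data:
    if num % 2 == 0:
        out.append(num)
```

Let's trace through this code step by step.

Initialize: data = [14, 9, 10, 11, 13, 6]
Initialize: out = []
Entering loop: for num in data:
After iteration 1: num = 14, out = [14]
After iteration 2: num = 9, out = [14]
After iteration 3: num = 10, out = [14, 10]
After iteration 4: num = 11, out = [14, 10]
After iteration 5: num = 13, out = [14, 10]
After iteration 6: num = 6, out = [14, 10, 6]
Loop ends.
len(out) = 3

Final answer: 3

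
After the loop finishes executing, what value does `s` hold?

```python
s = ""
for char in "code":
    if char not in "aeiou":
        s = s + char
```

Let's trace through this code step by step.

Initialize: s = ''
Entering loop: for char in "code":
After iteration 1: char = 'c', s = 'c'
After iteration 2: char = 'o', s = 'c'
After iteration 3: char = 'd', s = 'cd'
After iteration 4: char = 'e', s = 'cd'
Loop ends.

Final answer: 'cd'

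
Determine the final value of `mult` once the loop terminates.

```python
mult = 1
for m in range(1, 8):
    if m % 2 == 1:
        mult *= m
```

Let's trace through this code step by step.

Initialize: mult = 1
Entering loop: for m in range(1, 8):
After iteration 1: m = 1, mult = 1
After iteration 2: m = 2, mult = 1
After iteration 3: m = 3, mult = 3
After iteration 4: m = 4, mult = 3
After iteration 5: m = 5, mult = 15
After iteration 6: m = 6, mult = 15
After iteration 7: m = 7, mult = 105
Loop ends.

Final answer: 105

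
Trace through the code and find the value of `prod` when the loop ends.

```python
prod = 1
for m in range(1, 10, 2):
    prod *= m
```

Let's trace through this code step by step.

Initialize: prod = 1
Entering loop: for m in range(1, 10, 2):
After iteration 1: m = 1, prod = 1
After iteration 2: m = 3, prod = 3
After iteration 3: m = 5, prod = 15
After iteration 4: m = 7, prod = 105
After iteration 5: m = 9, prod = 945
Loop ends.

Final answer: 945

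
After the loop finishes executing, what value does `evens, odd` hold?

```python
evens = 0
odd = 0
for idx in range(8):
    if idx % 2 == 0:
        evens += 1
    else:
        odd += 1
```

Let's trace through this code step by step.

Initialize: evens = 0
Initialize: odd = 0
Entering loop: for idx in range(8):
After iteration 1: idx = 0, evens = 1, odd = 0
After iteration 2: idx = 1, evens = 1, odd = 1
After iteration 3: idx = 2, evens = 2, odd = 1
After iteration 4: idx = 3, evens = 2, odd = 2
After iteration 5: idx = 4, evens = 3, odd = 2
After iteration 6: idx = 5, evens = 3, odd = 3
After iteration 7: idx = 6, evens = 4, odd = 3
After iteration 8: idx = 7, evens = 4, odd = 4
Loop ends.

Final answer: 4, 4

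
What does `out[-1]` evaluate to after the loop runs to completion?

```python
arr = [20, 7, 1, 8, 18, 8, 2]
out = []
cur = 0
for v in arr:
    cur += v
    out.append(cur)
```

Let's trace through this code step by step.

Initialize: arr = [20, 7, 1, 8, 18, 8, 2]
Initialize: out = []
Initialize: cur = 0
Entering loop: for v in arr:
After iteration 1: v = 20, out = [20], cur = 20
After iteration 2: v = 7, out = [20, 27], cur = 27
After iteration 3: v = 1, out = [20, 27, 28], cur = 28
After iteration 4: v = 8, out = [20, 27, 28, 36], cur = 36
After iteration 5: v = 18, out = [20, 27, 28, 36, 54], cur = 54
After iteration 6: v = 8, out = [20, 27, 28, 36, 54, 62], cur = 62
After iteration 7: v = 2, out = [20, 27, 28, 36, 54, 62, 64], cur = 64
Loop ends.
out[-1] = 64

Final answer: 64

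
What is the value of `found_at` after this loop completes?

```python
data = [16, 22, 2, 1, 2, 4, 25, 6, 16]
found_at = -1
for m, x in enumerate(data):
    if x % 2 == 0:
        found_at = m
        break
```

Let's trace through this code step by step.

Initialize: data = [16, 22, 2, 1, 2, 4, 25, 6, 16]
Initialize: found_at = -1
Entering loop: for m, x in enumerate(data):
After iteration 1: m = 0, x = 16, found_at = 0
Loop ends.

Final answer: 0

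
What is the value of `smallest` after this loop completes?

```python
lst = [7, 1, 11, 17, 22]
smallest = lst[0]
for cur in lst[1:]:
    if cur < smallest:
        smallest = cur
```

Let's trace through this code step by step.

Initialize: lst = [7, 1, 11, 17, 22]
Initialize: smallest = 7
Entering loop: for cur in lst[1:]:
After iteration 1: cur = 1, smallest = 1
After iteration 2: cur = 11, smallest = 1
After iteration 3: cur = 17, smallest = 1
After iteration 4: cur = 22, smallest = 1
Loop ends.

Final answer: 1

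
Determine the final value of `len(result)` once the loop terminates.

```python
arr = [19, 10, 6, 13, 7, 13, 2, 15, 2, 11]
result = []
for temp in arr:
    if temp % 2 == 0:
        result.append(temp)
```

Let's trace through this code step by step.

Initialize: arr = [19, 10, 6, 13, 7, 13, 2, 15, 2, 11]
Initialize: result = []
Entering loop: for temp in arr:
After iteration 1: temp = 19, result = []
After iteration 2: temp = 10, result = [10]
After iteration 3: temp = 6, result = [10, 6]
After iteration 4: temp = 13, result = [10, 6]
After iteration 5: temp = 7, result = [10, 6]
After iteration 6: temp = 13, result = [10, 6]
After iteration 7: temp = 2, result = [10, 6, 2]
After iteration 8: temp = 15, result = [10, 6, 2]
After iteration 9: temp = 2, result = [10, 6, 2, 2]
After iteration 10: temp = 11, result = [10, 6, 2, 2]
Loop ends.
len(result) = 4

Final answer: 4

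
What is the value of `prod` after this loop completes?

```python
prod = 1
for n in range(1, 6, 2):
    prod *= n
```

Let's trace through this code step by step.

Initialize: prod = 1
Entering loop: for n in range(1, 6, 2):
After iteration 1: n = 1, prod = 1
After iteration 2: n = 3, prod = 3
After iteration 3: n = 5, prod = 15
Loop ends.

Final answer: 15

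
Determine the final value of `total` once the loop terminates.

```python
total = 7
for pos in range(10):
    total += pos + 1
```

Let's trace through this code step by step.

Initialize: total = 7
Entering loop: for pos in range(10):
After iteration 1: pos = 0, total = 8
After iteration 2: pos = 1, total = 10
After iteration 3: pos = 2, total = 13
After iteration 4: pos = 3, total = 17
After iteration 5: pos = 4, total = 22
After iteration 6: pos = 5, total = 28
After iteration 7: pos = 6, total = 35
After iteration 8: pos = 7, total = 43
After iteration 9: pos = 8, total = 52
After iteration 10: pos = 9, total = 62
Loop ends.

Final answer: 62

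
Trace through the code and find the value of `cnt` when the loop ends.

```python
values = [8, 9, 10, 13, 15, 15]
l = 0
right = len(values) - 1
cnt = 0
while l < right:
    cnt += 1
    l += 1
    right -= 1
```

Let's trace through this code step by step.

Initialize: values = [8, 9, 10, 13, 15, 15]
Initialize: l = 0
Initialize: right = 5
Initialize: cnt = 0
Entering loop: while l < right:
After iteration 1: l = 1, right = 4, cnt = 1
After iteration 2: l = 2, right = 3, cnt = 2
After iteration 3: l = 3, right = 2, cnt = 3
Loop ends.

Final answer: 3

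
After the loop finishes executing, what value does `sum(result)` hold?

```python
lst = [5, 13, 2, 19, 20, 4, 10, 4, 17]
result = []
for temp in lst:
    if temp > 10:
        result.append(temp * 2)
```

Let's trace through this code step by step.

Initialize: lst = [5, 13, 2, 19, 20, 4, 10, 4, 17]
Initialize: result = []
Entering loop: for temp in lst:
After iteration 1: temp = 5, result = []
After iteration 2: temp = 13, result = [26]
After iteration 3: temp = 2, result = [26]
After iteration 4: temp = 19, result = [26, 38]
After iteration 5: temp = 20, result = [26, 38, 40]
After iteration 6: temp = 4, result = [26, 38, 40]
After iteration 7: temp = 10, result = [26, 38, 40]
After iteration 8: temp = 4, result = [26, 38, 40]
After iteration 9: temp = 17, result = [26, 38, 40, 34]
Loop ends.
sum(result) = 138

Final answer: 138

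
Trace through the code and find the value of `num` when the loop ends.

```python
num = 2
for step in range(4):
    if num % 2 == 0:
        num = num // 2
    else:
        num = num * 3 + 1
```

Let's trace through this code step by step.

Initialize: num = 2
Entering loop: for step in range(4):
After iteration 1: step = 0, num = 1
After iteration 2: step = 1, num = 4
After iteration 3: step = 2, num = 2
After iteration 4: step = 3, num = 1
Loop ends.

Final answer: 1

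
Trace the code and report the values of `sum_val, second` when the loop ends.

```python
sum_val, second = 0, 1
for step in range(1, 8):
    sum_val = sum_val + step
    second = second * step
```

Let's trace through this code step by step.

Initialize: sum_val = 0
Initialize: second = 1
Entering loop: for step in range(1, 8):
After iteration 1: step = 1, sum_val = 1, second = 1
After iteration 2: step = 2, sum_val = 3, second = 2
After iteration 3: step = 3, sum_val = 6, second = 6
After iteration 4: step = 4, sum_val = 10, second = 24
After iteration 5: step = 5, sum_val = 15, second = 120
After iteration 6: step = 6, sum_val = 21, second = 720
After iteration 7: step = 7, sum_val = 28, second = 5040
Loop ends.

Final answer: 28, 5040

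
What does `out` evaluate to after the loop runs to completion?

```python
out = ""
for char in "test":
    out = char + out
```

Let's trace through this code step by step.

Initialize: out = ''
Entering loop: for char in "test":
After iteration 1: char = 't', out = 't'
After iteration 2: char = 'e', out = 'et'
After iteration 3: char = 's', out = 'set'
After iteration 4: char = 't', out = 'tset'
Loop ends.

Final answer: 'tset'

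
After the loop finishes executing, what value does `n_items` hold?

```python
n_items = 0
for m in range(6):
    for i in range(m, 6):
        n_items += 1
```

Let's trace through this code step by step.

Initialize: n_items = 0
Entering loop: for m in range(6):
After iteration 1: m = 0, n_items = 6
After iteration 2: m = 1, n_items = 11
After iteration 3: m = 2, n_items = 15
After iteration 4: m = 3, n_items = 18
After iteration 5: m = 4, n_items = 20
After iteration 6: m = 5, n_items = 21
Loop ends.

Final answer: 21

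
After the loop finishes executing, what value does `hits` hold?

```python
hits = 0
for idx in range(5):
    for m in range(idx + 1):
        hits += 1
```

Let's trace through this code step by step.

Initialize: hits = 0
Entering loop: for idx in range(5):
After iteration 1: idx = 0, hits = 1, m = 0
After iteration 2: idx = 1, hits = 3, m = 1
After iteration 3: idx = 2, hits = 6, m = 2
After iteration 4: idx = 3, hits = 10, m = 3
After iteration 5: idx = 4, hits = 15, m = 4
Loop ends.

Final answer: 15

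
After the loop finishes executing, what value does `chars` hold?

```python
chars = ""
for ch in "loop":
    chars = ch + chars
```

Let's trace through this code step by step.

Initialize: chars = ''
Entering loop: for ch in "loop":
After iteration 1: ch = 'l', chars = 'l'
After iteration 2: ch = 'o', chars = 'ol'
After iteration 3: ch = 'o', chars = 'ool'
After iteration 4: ch = 'p', chars = 'pool'
Loop ends.

Final answer: 'pool'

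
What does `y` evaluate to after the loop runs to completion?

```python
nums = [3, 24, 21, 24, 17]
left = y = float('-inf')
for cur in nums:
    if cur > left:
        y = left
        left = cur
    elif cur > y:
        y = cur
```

Let's trace through this code step by step.

Initialize: nums = [3, 24, 21, 24, 17]
Initialize: left = -inf
Initialize: y = -inf
Entering loop: for cur in nums:
After iteration 1: cur = 3, left = 3, y = -inf
After iteration 2: cur = 24, left = 24, y = 3
After iteration 3: cur = 21, left = 24, y = 21
After iteration 4: cur = 24, left = 24, y = 24
After iteration 5: cur = 17, left = 24, y = 24
Loop ends.

Final answer: 24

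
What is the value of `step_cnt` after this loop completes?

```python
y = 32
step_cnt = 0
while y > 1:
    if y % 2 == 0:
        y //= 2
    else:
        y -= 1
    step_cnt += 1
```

Let's trace through this code step by step.

Initialize: y = 32
Initialize: step_cnt = 0
Entering loop: while y > 1:
After iteration 1: y = 16, step_cnt = 1
After iteration 2: y = 8, step_cnt = 2
After iteration 3: y = 4, step_cnt = 3
After iteration 4: y = 2, step_cnt = 4
After iteration 5: y = 1, step_cnt = 5
Loop ends.

Final answer: 5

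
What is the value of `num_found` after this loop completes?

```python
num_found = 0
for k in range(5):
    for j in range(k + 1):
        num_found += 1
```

Let's trace through this code step by step.

Initialize: num_found = 0
Entering loop: for k in range(5):
After iteration 1: k = 0, num_found = 1, j = 0
After iteration 2: k = 1, num_found = 3, j = 1
After iteration 3: k = 2, num_found = 6, j = 2
After iteration 4: k = 3, num_found = 10, j = 3
After iteration 5: k = 4, num_found = 15, j = 4
Loop ends.

Final answer: 15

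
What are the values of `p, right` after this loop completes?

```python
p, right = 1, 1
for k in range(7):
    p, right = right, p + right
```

Let's trace through this code step by step.

Initialize: p = 1
Initialize: right = 1
Entering loop: for k in range(7):
After iteration 1: k = 0, p = 1, right = 2
After iteration 2: k = 1, p = 2, right = 3
After iteration 3: k = 2, p = 3, right = 5
After iteration 4: k = 3, p = 5, right = 8
After iteration 5: k = 4, p = 8, right = 13
After iteration 6: k = 5, p = 13, right = 21
After iteration 7: k = 6, p = 21, right = 34
Loop ends.

Final answer: 21, 34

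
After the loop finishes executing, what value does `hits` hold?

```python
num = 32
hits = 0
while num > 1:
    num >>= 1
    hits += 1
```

Let's trace through this code step by step.

Initialize: num = 32
Initialize: hits = 0
Entering loop: while num > 1:
After iteration 1: num = 16, hits = 1
After iteration 2: num = 8, hits = 2
After iteration 3: num = 4, hits = 3
After iteration 4: num = 2, hits = 4
After iteration 5: num = 1, hits = 5
Loop ends.

Final answer: 5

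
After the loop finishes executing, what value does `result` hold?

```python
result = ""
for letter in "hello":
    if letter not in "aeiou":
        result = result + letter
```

Let's trace through this code step by step.

Initialize: result = ''
Entering loop: for letter in "hello":
After iteration 1: letter = 'h', result = 'h'
After iteration 2: letter = 'e', result = 'h'
After iteration 3: letter = 'l', result = 'hl'
After iteration 4: letter = 'l', result = 'hll'
After iteration 5: letter = 'o', result = 'hll'
Loop ends.

Final answer: 'hll'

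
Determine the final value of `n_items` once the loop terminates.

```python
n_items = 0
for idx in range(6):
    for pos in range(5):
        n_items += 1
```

Let's trace through this code step by step.

Initialize: n_items = 0
Entering loop: for idx in range(6):
After iteration 1: idx = 0, n_items = 5
After iteration 2: idx = 1, n_items = 10
After iteration 3: idx = 2, n_items = 15
After iteration 4: idx = 3, n_items = 20
After iteration 5: idx = 4, n_items = 25
After iteration 6: idx = 5, n_items = 30
Loop ends.

Final answer: 30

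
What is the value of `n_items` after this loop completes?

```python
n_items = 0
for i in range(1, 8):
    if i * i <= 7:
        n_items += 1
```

Let's trace through this code step by step.

Initialize: n_items = 0
Entering loop: for i in range(1, 8):
After iteration 1: i = 1, n_items = 1
After iteration 2: i = 2, n_items = 2
After iteration 3: i = 3, n_items = 2
After iteration 4: i = 4, n_items = 2
After iteration 5: i = 5, n_items = 2
After iteration 6: i = 6, n_items = 2
After iteration 7: i = 7, n_items = 2
Loop ends.

Final answer: 2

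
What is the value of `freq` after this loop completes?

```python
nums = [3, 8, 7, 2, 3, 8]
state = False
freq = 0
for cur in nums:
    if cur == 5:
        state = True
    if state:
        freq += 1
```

Let's trace through this code step by step.

Initialize: nums = [3, 8, 7, 2, 3, 8]
Initialize: state = False
Initialize: freq = 0
Entering loop: for cur in nums:
After iteration 1: cur = 3, freq = 0
After iteration 2: cur = 8, freq = 0
After iteration 3: cur = 7, freq = 0
After iteration 4: cur = 2, freq = 0
After iteration 5: cur = 3, freq = 0
After iteration 6: cur = 8, freq = 0
Loop ends.

Final answer: 0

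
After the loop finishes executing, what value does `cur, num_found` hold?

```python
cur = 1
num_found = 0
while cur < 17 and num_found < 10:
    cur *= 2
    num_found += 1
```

Let's trace through this code step by step.

Initialize: cur = 1
Initialize: num_found = 0
Entering loop: while cur < 17 and num_found < 10:
After iteration 1: cur = 2, num_found = 1
After iteration 2: cur = 4, num_found = 2
After iteration 3: cur = 8, num_found = 3
After iteration 4: cur = 16, num_found = 4
After iteration 5: cur = 32, num_found = 5
Loop ends.

Final answer: 32, 5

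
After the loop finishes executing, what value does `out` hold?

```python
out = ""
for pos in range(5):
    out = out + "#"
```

Let's trace through this code step by step.

Initialize: out = ''
Entering loop: for pos in range(5):
After iteration 1: pos = 0, out = '#'
After iteration 2: pos = 1, out = '##'
After iteration 3: pos = 2, out = '###'
After iteration 4: pos = 3, out = '####'
After iteration 5: pos = 4, out = '#####'
Loop ends.

Final answer: '#####'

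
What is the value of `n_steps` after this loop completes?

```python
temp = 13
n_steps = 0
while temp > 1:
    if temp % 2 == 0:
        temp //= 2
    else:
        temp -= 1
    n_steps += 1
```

Let's trace through this code step by step.

Initialize: temp = 13
Initialize: n_steps = 0
Entering loop: while temp > 1:
After iteration 1: temp = 12, n_steps = 1
After iteration 2: temp = 6, n_steps = 2
After iteration 3: temp = 3, n_steps = 3
After iteration 4: temp = 2, n_steps = 4
After iteration 5: temp = 1, n_steps = 5
Loop ends.

Final answer: 5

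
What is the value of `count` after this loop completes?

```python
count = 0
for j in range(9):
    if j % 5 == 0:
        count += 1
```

Let's trace through this code step by step.

Initialize: count = 0
Entering loop: for j in range(9):
After iteration 1: j = 0, count = 1
After iteration 2: j = 1, count = 1
After iteration 3: j = 2, count = 1
After iteration 4: j = 3, count = 1
After iteration 5: j = 4, count = 1
After iteration 6: j = 5, count = 2
After iteration 7: j = 6, count = 2
After iteration 8: j = 7, count = 2
After iteration 9: j = 8, count = 2
Loop ends.

Final answer: 2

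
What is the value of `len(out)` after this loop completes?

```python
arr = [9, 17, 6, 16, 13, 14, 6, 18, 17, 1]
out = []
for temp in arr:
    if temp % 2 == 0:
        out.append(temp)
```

Let's trace through this code step by step.

Initialize: arr = [9, 17, 6, 16, 13, 14, 6, 18, 17, 1]
Initialize: out = []
Entering loop: for temp in arr:
After iteration 1: temp = 9, out = []
After iteration 2: temp = 17, out = []
After iteration 3: temp = 6, out = [6]
After iteration 4: temp = 16, out = [6, 16]
After iteration 5: temp = 13, out = [6, 16]
After iteration 6: temp = 14, out = [6, 16, 14]
After iteration 7: temp = 6, out = [6, 16, 14, 6]
After iteration 8: temp = 18, out = [6, 16, 14, 6, 18]
After iteration 9: temp = 17, out = [6, 16, 14, 6, 18]
After iteration 10: temp = 1, out = [6, 16, 14, 6, 18]
Loop ends.
len(out) = 5

Final answer: 5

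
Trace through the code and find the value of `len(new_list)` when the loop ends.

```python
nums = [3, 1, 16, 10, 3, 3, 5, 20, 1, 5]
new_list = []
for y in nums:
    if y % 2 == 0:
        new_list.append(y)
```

Let's trace through this code step by step.

Initialize: nums = [3, 1, 16, 10, 3, 3, 5, 20, 1, 5]
Initialize: new_list = []
Entering loop: for y in nums:
After iteration 1: y = 3, new_list = []
After iteration 2: y = 1, new_list = []
After iteration 3: y = 16, new_list = [16]
After iteration 4: y = 10, new_list = [16, 10]
After iteration 5: y = 3, new_list = [16, 10]
After iteration 6: y = 3, new_list = [16, 10]
After iteration 7: y = 5, new_list = [16, 10]
After iteration 8: y = 20, new_list = [16, 10, 20]
After iteration 9: y = 1, new_list = [16, 10, 20]
After iteration 10: y = 5, new_list = [16, 10, 20]
Loop ends.
len(new_list) = 3

Final answer: 3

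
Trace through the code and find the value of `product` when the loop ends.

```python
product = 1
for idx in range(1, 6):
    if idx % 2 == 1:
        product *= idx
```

Let's trace through this code step by step.

Initialize: product = 1
Entering loop: for idx in range(1, 6):
After iteration 1: idx = 1, product = 1
After iteration 2: idx = 2, product = 1
After iteration 3: idx = 3, product = 3
After iteration 4: idx = 4, product = 3
After iteration 5: idx = 5, product = 15
Loop ends.

Final answer: 15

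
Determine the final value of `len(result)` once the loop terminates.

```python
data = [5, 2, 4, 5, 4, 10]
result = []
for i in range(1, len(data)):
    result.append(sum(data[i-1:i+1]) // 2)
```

Let's trace through this code step by step.

Initialize: data = [5, 2, 4, 5, 4, 10]
Initialize: result = []
Entering loop: for i in range(1, len(data)):
After iteration 1: i = 1, result = [3]
After iteration 2: i = 2, result = [3, 3]
After iteration 3: i = 3, result = [3, 3, 4]
After iteration 4: i = 4, result = [3, 3, 4, 4]
After iteration 5: i = 5, result = [3, 3, 4, 4, 7]
Loop ends.
len(result) = 5

Final answer: 5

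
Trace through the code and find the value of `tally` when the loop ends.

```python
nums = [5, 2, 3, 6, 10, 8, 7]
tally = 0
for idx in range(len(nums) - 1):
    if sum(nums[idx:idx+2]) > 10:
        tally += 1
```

Let's trace through this code step by step.

Initialize: nums = [5, 2, 3, 6, 10, 8, 7]
Initialize: tally = 0
Entering loop: for idx in range(len(nums) - 1):
After iteration 1: idx = 0, tally = 0
After iteration 2: idx = 1, tally = 0
After iteration 3: idx = 2, tally = 0
After iteration 4: idx = 3, tally = 1
After iteration 5: idx = 4, tally = 2
After iteration 6: idx = 5, tally = 3
Loop ends.

Final answer: 3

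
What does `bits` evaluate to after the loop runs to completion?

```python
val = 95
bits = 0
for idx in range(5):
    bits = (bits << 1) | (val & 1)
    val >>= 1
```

Let's trace through this code step by step.

Initialize: val = 95
Initialize: bits = 0
Entering loop: for idx in range(5):
After iteration 1: idx = 0, val = 47, bits = 1
After iteration 2: idx = 1, val = 23, bits = 3
After iteration 3: idx = 2, val = 11, bits = 7
After iteration 4: idx = 3, val = 5, bits = 15
After iteration 5: idx = 4, val = 2, bits = 31
Loop ends.

Final answer: 31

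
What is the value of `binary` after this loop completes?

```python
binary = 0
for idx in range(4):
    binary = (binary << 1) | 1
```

Let's trace through this code step by step.

Initialize: binary = 0
Entering loop: for idx in range(4):
After iteration 1: idx = 0, binary = 1
After iteration 2: idx = 1, binary = 3
After iteration 3: idx = 2, binary = 7
After iteration 4: idx = 3, binary = 15
Loop ends.

Final answer: 15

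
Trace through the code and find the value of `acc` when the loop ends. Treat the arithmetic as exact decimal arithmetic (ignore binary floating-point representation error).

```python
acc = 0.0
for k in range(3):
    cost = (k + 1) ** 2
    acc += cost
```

Let's trace through this code step by step.

Initialize: acc = 0.0
Entering loop: for k in range(3):
After iteration 1: k = 0, acc = 1.0, cost = 1
After iteration 2: k = 1, acc = 5.0, cost = 4
After iteration 3: k = 2, acc = 14.0, cost = 9
Loop ends.

Final answer: 14.0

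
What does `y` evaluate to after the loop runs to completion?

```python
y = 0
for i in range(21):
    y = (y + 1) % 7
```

Let's trace through this code step by step.

Initialize: y = 0
Entering loop: for i in range(21):
After iteration 1: i = 0, y = 1
After iteration 2: i = 1, y = 2
After iteration 3: i = 2, y = 3
After iteration 4: i = 3, y = 4
After iteration 5: i = 4, y = 5
After iteration 6: i = 5, y = 6
After iteration 7: i = 6, y = 0
After iteration 8: i = 7, y = 1
After iteration 9: i = 8, y = 2
After iteration 10: i = 9, y = 3
After iteration 11: i = 10, y = 4
After iteration 12: i = 11, y = 5
After iteration 13: i = 12, y = 6
After iteration 14: i = 13, y = 0
After iteration 15: i = 14, y = 1
After iteration 16: i = 15, y = 2
After iteration 17: i = 16, y = 3
After iteration 18: i = 17, y = 4
After iteration 19: i = 18, y = 5
After iteration 20: i = 19, y = 6
After iteration 21: i = 20, y = 0
Loop ends.

Final answer: 0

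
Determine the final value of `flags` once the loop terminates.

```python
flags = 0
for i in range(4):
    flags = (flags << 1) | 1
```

Let's trace through this code step by step.

Initialize: flags = 0
Entering loop: for i in range(4):
After iteration 1: i = 0, flags = 1
After iteration 2: i = 1, flags = 3
After iteration 3: i = 2, flags = 7
After iteration 4: i = 3, flags = 15
Loop ends.

Final answer: 15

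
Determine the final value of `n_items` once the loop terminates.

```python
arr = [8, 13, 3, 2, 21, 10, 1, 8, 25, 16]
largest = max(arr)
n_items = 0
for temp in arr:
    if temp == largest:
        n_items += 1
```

Let's trace through this code step by step.

Initialize: arr = [8, 13, 3, 2, 21, 10, 1, 8, 25, 16]
Initialize: largest = 25
Initialize: n_items = 0
Entering loop: for temp in arr:
After iteration 1: temp = 8, n_items = 0
After iteration 2: temp = 13, n_items = 0
After iteration 3: temp = 3, n_items = 0
After iteration 4: temp = 2, n_items = 0
After iteration 5: temp = 21, n_items = 0
After iteration 6: temp = 10, n_items = 0
After iteration 7: temp = 1, n_items = 0
After iteration 8: temp = 8, n_items = 0
After iteration 9: temp = 25, n_items = 1
After iteration 10: temp = 16, n_items = 1
Loop ends.

Final answer: 1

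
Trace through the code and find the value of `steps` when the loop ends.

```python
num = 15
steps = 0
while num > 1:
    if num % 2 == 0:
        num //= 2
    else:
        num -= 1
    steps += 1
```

Let's trace through this code step by step.

Initialize: num = 15
Initialize: steps = 0
Entering loop: while num > 1:
After iteration 1: num = 14, steps = 1
After iteration 2: num = 7, steps = 2
After iteration 3: num = 6, steps = 3
After iteration 4: num = 3, steps = 4
After iteration 5: num = 2, steps = 5
After iteration 6: num = 1, steps = 6
Loop ends.

Final answer: 6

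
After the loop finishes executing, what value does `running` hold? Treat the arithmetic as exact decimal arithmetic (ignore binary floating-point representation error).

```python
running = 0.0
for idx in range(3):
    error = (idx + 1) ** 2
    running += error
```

Let's trace through this code step by step.

Initialize: running = 0.0
Entering loop: for idx in range(3):
After iteration 1: idx = 0, running = 1.0, error = 1
After iteration 2: idx = 1, running = 5.0, error = 4
After iteration 3: idx = 2, running = 14.0, error = 9
Loop ends.

Final answer: 14.0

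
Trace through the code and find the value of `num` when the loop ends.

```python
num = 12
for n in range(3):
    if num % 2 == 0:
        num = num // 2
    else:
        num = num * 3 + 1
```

Let's trace through this code step by step.

Initialize: num = 12
Entering loop: for n in range(3):
After iteration 1: n = 0, num = 6
After iteration 2: n = 1, num = 3
After iteration 3: n = 2, num = 10
Loop ends.

Final answer: 10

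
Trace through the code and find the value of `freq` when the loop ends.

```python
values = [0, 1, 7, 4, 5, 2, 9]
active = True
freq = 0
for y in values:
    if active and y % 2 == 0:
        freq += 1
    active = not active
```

Let's trace through this code step by step.

Initialize: values = [0, 1, 7, 4, 5, 2, 9]
Initialize: active = True
Initialize: freq = 0
Entering loop: for y in values:
After iteration 1: y = 0, active = False, freq = 1
After iteration 2: y = 1, active = True, freq = 1
After iteration 3: y = 7, active = False, freq = 1
After iteration 4: y = 4, active = True, freq = 1
After iteration 5: y = 5, active = False, freq = 1
After iteration 6: y = 2, active = True, freq = 1
After iteration 7: y = 9, active = False, freq = 1
Loop ends.

Final answer: 1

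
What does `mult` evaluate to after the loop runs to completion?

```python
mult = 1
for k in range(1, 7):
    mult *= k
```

Let's trace through this code step by step.

Initialize: mult = 1
Entering loop: for k in range(1, 7):
After iteration 1: k = 1, mult = 1
After iteration 2: k = 2, mult = 2
After iteration 3: k = 3, mult = 6
After iteration 4: k = 4, mult = 24
After iteration 5: k = 5, mult = 120
After iteration 6: k = 6, mult = 720
Loop ends.

Final answer: 720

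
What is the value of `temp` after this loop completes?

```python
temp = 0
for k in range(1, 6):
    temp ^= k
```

Let's trace through this code step by step.

Initialize: temp = 0
Entering loop: for k in range(1, 6):
After iteration 1: k = 1, temp = 1
After iteration 2: k = 2, temp = 3
After iteration 3: k = 3, temp = 0
After iteration 4: k = 4, temp = 4
After iteration 5: k = 5, temp = 1
Loop ends.

Final answer: 1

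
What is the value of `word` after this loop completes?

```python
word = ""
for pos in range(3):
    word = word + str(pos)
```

Let's trace through this code step by step.

Initialize: word = ''
Entering loop: for pos in range(3):
After iteration 1: pos = 0, word = '0'
After iteration 2: pos = 1, word = '01'
After iteration 3: pos = 2, word = '012'
Loop ends.

Final answer: '012'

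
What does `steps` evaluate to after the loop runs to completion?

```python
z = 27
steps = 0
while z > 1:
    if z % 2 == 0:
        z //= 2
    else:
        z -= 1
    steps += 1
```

Let's trace through this code step by step.

Initialize: z = 27
Initialize: steps = 0
Entering loop: while z > 1:
After iteration 1: z = 26, steps = 1
After iteration 2: z = 13, steps = 2
After iteration 3: z = 12, steps = 3
After iteration 4: z = 6, steps = 4
After iteration 5: z = 3, steps = 5
After iteration 6: z = 2, steps = 6
After iteration 7: z = 1, steps = 7
Loop ends.

Final answer: 7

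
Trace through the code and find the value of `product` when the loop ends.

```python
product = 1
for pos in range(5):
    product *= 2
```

Let's trace through this code step by step.

Initialize: product = 1
Entering loop: for pos in range(5):
After iteration 1: pos = 0, product = 2
After iteration 2: pos = 1, product = 4
After iteration 3: pos = 2, product = 8
After iteration 4: pos = 3, product = 16
After iteration 5: pos = 4, product = 32
Loop ends.

Final answer: 32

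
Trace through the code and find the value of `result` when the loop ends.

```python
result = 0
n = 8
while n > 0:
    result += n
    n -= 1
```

Let's trace through this code step by step.

Initialize: result = 0
Initialize: n = 8
Entering loop: while n > 0:
After iteration 1: result = 8, n = 7
After iteration 2: result = 15, n = 6
After iteration 3: result = 21, n = 5
After iteration 4: result = 26, n = 4
After iteration 5: result = 30, n = 3
After iteration 6: result = 33, n = 2
After iteration 7: result = 35, n = 1
After iteration 8: result = 36, n = 0
Loop ends.

Final answer: 36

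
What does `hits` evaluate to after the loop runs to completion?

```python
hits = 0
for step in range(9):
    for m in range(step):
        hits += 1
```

Let's trace through this code step by step.

Initialize: hits = 0
Entering loop: for step in range(9):
After iteration 1: step = 0, hits = 0
After iteration 2: step = 1, hits = 1, m = 0
After iteration 3: step = 2, hits = 3, m = 1
After iteration 4: step = 3, hits = 6, m = 2
After iteration 5: step = 4, hits = 10, m = 3
After iteration 6: step = 5, hits = 15, m = 4
After iteration 7: step = 6, hits = 21, m = 5
After iteration 8: step = 7, hits = 28, m = 6
After iteration 9: step = 8, hits = 36, m = 7
Loop ends.

Final answer: 36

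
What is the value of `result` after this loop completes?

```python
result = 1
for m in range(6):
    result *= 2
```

Let's trace through this code step by step.

Initialize: result = 1
Entering loop: for m in range(6):
After iteration 1: m = 0, result = 2
After iteration 2: m = 1, result = 4
After iteration 3: m = 2, result = 8
After iteration 4: m = 3, result = 16
After iteration 5: m = 4, result = 32
After iteration 6: m = 5, result = 64
Loop ends.

Final answer: 64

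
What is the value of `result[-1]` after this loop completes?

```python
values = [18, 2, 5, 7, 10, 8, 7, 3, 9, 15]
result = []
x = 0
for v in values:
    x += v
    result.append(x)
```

Let's trace through this code step by step.

Initialize: values = [18, 2, 5, 7, 10, 8, 7, 3, 9, 15]
Initialize: result = []
Initialize: x = 0
Entering loop: for v in values:
After iteration 1: v = 18, result = [18], x = 18
After iteration 2: v = 2, result = [18, 20], x = 20
After iteration 3: v = 5, result = [18, 20, 25], x = 25
After iteration 4: v = 7, result = [18, 20, 25, 32], x = 32
After iteration 5: v = 10, result = [18, 20, 25, 32, 42], x = 42
After iteration 6: v = 8, result = [18, 20, 25, 32, 42, 50], x = 50
After iteration 7: v = 7, result = [18, 20, 25, 32, 42, 50, 57], x = 57
After iteration 8: v = 3, result = [18, 20, 25, 32, 42, 50, 57, 60], x = 60
After iteration 9: v = 9, result = [18, 20, 25, 32, 42, 50, 57, 60, 69], x = 69
After iteration 10: v = 15, result = [18, 20, 25, 32, 42, 50, 57, 60, 69, 84], x = 84
Loop ends.
result[-1] = 84

Final answer: 84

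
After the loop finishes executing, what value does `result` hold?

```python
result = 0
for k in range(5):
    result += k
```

Let's trace through this code step by step.

Initialize: result = 0
Entering loop: for k in range(5):
After iteration 1: k = 0, result = 0
After iteration 2: k = 1, result = 1
After iteration 3: k = 2, result = 3
After iteration 4: k = 3, result = 6
After iteration 5: k = 4, result = 10
Loop ends.

Final answer: 10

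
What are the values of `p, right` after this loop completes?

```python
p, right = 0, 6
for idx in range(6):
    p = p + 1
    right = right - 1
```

Let's trace through this code step by step.

Initialize: p = 0
Initialize: right = 6
Entering loop: for idx in range(6):
After iteration 1: idx = 0, p = 1, right = 5
After iteration 2: idx = 1, p = 2, right = 4
After iteration 3: idx = 2, p = 3, right = 3
After iteration 4: idx = 3, p = 4, right = 2
After iteration 5: idx = 4, p = 5, right = 1
After iteration 6: idx = 5, p = 6, right = 0
Loop ends.

Final answer: 6, 0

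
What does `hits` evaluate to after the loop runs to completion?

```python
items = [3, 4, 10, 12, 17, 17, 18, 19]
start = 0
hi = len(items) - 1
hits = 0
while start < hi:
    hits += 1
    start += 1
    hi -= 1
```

Let's trace through this code step by step.

Initialize: items = [3, 4, 10, 12, 17, 17, 18, 19]
Initialize: start = 0
Initialize: hi = 7
Initialize: hits = 0
Entering loop: while start < hi:
After iteration 1: start = 1, hi = 6, hits = 1
After iteration 2: start = 2, hi = 5, hits = 2
After iteration 3: start = 3, hi = 4, hits = 3
After iteration 4: start = 4, hi = 3, hits = 4
Loop ends.

Final answer: 4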